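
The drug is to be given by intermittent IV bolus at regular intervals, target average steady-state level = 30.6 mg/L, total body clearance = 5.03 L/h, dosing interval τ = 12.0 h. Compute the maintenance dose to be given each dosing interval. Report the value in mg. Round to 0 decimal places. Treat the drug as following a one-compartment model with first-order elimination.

1847 mg

At steady state, Dose/τ = Css × CL.
Dose = Css × CL × τ = 30.6 × 5.030 × 12.0 = 1847 mg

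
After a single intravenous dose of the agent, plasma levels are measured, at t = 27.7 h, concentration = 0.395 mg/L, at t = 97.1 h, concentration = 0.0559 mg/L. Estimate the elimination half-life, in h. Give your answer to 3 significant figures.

k = ln(C₁/C₂) / (t₂ − t₁) = ln(0.395/0.0559) / (97.1 − 27.7)
  = 1.955 / 69.40 = 0.02817 h⁻¹
t½ = ln2 / k = 0.693147 / 0.02817 = 24.61 h

24.6 h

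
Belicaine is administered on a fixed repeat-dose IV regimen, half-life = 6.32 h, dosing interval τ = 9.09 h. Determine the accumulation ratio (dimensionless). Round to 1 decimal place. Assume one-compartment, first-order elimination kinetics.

k = ln2 / t½ = 0.693147 / 6.32 = 0.1097 h⁻¹
e^(−kτ) = e^(−0.1097 × 9.09) = 0.3689
Accumulation ratio R = 1 / (1 − e^(−kτ)) = 1 / (1 − 0.3689) = 1.585

1.6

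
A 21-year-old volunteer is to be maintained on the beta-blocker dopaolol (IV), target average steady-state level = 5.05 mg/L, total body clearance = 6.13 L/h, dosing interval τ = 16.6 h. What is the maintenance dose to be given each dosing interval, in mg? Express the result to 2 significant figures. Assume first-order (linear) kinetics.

510 mg

At steady state, Dose/τ = Css × CL.
Dose = Css × CL × τ = 5.05 × 6.130 × 16.6 = 513.9 mg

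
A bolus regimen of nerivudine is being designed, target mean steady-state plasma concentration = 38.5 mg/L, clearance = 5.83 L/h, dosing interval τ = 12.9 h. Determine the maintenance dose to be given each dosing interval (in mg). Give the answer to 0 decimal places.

2895 mg

At steady state, Dose/τ = Css × CL.
Dose = Css × CL × τ = 38.5 × 5.830 × 12.9 = 2895 mg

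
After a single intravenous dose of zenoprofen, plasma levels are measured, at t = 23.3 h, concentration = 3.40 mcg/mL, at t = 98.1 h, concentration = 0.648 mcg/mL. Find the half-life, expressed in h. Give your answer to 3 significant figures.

k = ln(C₁/C₂) / (t₂ − t₁) = ln(3.40/0.648) / (98.1 − 23.3)
  = 1.658 / 74.80 = 0.02217 h⁻¹
t½ = ln2 / k = 0.693147 / 0.02217 = 31.27 h

31.3 h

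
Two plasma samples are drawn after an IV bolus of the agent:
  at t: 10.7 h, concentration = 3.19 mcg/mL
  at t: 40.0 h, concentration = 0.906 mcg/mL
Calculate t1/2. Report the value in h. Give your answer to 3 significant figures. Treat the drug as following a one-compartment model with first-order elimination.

k = ln(C₁/C₂) / (t₂ − t₁) = ln(3.19/0.906) / (40.0 − 10.7)
  = 1.259 / 29.30 = 0.04297 h⁻¹
t½ = ln2 / k = 0.693147 / 0.04297 = 16.13 h

16.1 h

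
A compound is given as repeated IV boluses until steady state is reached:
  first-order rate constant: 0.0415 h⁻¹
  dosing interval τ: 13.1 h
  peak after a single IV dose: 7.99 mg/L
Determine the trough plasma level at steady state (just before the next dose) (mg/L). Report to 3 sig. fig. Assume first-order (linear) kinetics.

11.1 mg/L

e^(−kτ) = e^(−0.04150 × 13.1) = 0.5806
Accumulation ratio R = 1 / (1 − e^(−kτ)) = 1 / (1 − 0.5806) = 2.384
Steady-state trough = C₀ × R × e^(−kτ) = 7.99 × 2.384 × 0.5806 = 11.06 mg/L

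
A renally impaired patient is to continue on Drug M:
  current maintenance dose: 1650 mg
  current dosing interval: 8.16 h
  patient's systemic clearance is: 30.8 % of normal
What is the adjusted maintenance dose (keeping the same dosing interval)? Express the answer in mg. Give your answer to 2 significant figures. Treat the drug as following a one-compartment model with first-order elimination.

510 mg

To keep the same average steady-state level, dosing rate must scale with clearance.
CL ratio = 30.8 / 100 = 0.3080
New dose (same interval) = 1650 × 0.3080 = 508.2 mg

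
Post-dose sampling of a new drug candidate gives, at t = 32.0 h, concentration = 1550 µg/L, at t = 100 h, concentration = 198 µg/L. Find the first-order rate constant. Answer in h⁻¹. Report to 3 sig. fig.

0.0303 h⁻¹

k = ln(C₁/C₂) / (t₂ − t₁) = ln(1550/198) / (100 − 32.0)
  = 2.058 / 68.00 = 0.03026 h⁻¹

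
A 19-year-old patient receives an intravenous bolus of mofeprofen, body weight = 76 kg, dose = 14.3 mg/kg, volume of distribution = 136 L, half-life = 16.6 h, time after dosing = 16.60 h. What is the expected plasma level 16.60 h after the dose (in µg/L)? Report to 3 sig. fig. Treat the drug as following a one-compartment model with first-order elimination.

Total dose = 14.3 × 76 = 1087 mg
C₀ = Dose / Vd = 1087 / 136 = 7.993 mg/L
k = ln2 / t½ = 0.693147 / 16.6 = 0.04176 h⁻¹
t / t½ = 16.60 / 16.6 = 1 half-lives
C = C₀ × (1/2)^1 = 7.993 × 0.5000 = 3.997 mg/L
Convert: 3.997 mg/L × 1000 = 3997 µg/L

4000 µg/L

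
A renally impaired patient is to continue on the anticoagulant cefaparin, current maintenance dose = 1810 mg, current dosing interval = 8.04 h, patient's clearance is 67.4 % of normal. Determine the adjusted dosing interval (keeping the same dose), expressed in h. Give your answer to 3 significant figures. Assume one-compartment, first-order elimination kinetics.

To keep the same average steady-state level, dosing rate must scale with clearance.
CL ratio = 67.4 / 100 = 0.6740
New interval (same dose) = 8.04 / 0.6740 = 11.93 h

11.9 h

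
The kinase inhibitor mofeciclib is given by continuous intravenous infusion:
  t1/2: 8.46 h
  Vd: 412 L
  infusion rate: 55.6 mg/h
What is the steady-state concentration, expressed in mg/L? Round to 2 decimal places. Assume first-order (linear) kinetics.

k = ln2 / t½ = 0.693147 / 8.46 = 0.08193 h⁻¹
CL = k × Vd = 0.08193 × 412 = 33.76 L/h
At steady state Css = R₀ / CL = 55.6 / 33.76 = 1.647 mg/L

1.65 mg/L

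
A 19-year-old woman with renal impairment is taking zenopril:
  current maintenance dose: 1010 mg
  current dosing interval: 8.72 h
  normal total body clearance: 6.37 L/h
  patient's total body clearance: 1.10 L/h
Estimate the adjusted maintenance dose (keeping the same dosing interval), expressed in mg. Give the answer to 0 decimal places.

To keep the same average steady-state level, dosing rate must scale with clearance.
CL ratio = 1.10 / 6.37 = 0.1727
New dose (same interval) = 1010 × 0.1727 = 174.4 mg

174 mg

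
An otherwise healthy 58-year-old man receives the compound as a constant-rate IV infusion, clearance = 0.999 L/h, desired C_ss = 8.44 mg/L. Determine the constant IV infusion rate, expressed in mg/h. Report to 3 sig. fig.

8.43 mg/h

At steady state, infusion rate R₀ = Css × CL = 8.44 × 0.9990 = 8.432 mg/h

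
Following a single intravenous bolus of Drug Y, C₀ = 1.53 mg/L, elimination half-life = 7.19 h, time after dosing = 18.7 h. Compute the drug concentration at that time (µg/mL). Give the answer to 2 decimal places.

0.25 µg/mL

k = ln2 / t½ = 0.693147 / 7.19 = 0.09640 h⁻¹
C = C₀ · e^(−k·t) = 1.530 × e^(−0.09640 × 18.7)
  = 1.530 × 0.1649 = 0.2523 mg/L
(0.2523 mg/L = 0.2523 µg/mL)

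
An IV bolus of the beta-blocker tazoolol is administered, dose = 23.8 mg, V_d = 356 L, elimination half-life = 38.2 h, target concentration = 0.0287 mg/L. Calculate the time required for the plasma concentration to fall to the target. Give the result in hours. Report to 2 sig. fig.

47 h

C₀ = Dose / Vd = 23.80 / 356 = 0.06685 mg/L
k = ln2 / t½ = 0.693147 / 38.2 = 0.01815 h⁻¹
t = ln(C₀ / C) / k = ln(0.06685 / 0.0287) / 0.01815
  = ln(2.329) / 0.01815 = 0.8454 / 0.01815 = 46.58 h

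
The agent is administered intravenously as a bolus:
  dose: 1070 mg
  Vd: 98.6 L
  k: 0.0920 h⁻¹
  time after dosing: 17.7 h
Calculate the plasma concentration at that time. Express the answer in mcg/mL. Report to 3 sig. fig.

C₀ = Dose / Vd = 1070 / 98.6 = 10.85 mg/L
C = C₀ · e^(−k·t) = 10.85 × e^(−0.09200 × 17.7)
  = 10.85 × 0.1962 = 2.129 mg/L
(2.129 mg/L = 2.129 mcg/mL)

2.13 mcg/mL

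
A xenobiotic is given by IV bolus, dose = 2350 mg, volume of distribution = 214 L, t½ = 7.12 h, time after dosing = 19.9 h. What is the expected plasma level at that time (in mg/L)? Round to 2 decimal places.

C₀ = Dose / Vd = 2350 / 214 = 10.98 mg/L
k = ln2 / t½ = 0.693147 / 7.12 = 0.09735 h⁻¹
C = C₀ · e^(−k·t) = 10.98 × e^(−0.09735 × 19.9)
  = 10.98 × 0.1441 = 1.582 mg/L

1.58 mg/L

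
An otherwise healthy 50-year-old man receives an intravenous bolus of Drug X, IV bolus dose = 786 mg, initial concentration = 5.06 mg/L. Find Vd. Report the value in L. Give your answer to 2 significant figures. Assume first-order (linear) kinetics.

Vd = Dose / C₀ = 786.0 / 5.06 = 155.3 L

160 L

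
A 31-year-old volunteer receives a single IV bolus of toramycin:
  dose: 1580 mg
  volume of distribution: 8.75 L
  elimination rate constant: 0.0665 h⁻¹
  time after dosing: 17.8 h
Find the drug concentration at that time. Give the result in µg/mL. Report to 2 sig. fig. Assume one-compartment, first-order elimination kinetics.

55 µg/mL

C₀ = Dose / Vd = 1580 / 8.75 = 180.6 mg/L
C = C₀ · e^(−k·t) = 180.6 × e^(−0.06650 × 17.8)
  = 180.6 × 0.3061 = 55.28 mg/L
(55.28 mg/L = 55.28 µg/mL)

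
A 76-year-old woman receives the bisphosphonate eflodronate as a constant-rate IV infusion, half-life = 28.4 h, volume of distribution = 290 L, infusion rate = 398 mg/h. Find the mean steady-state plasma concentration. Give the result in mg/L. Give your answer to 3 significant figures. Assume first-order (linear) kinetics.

k = ln2 / t½ = 0.693147 / 28.4 = 0.02441 h⁻¹
CL = k × Vd = 0.02441 × 290 = 7.079 L/h
At steady state Css = R₀ / CL = 398 / 7.079 = 56.22 mg/L

56.2 mg/L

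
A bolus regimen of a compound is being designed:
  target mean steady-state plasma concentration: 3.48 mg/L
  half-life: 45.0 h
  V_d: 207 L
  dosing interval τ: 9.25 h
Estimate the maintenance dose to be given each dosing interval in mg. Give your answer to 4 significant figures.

k = ln2 / t½ = 0.693147 / 45.0 = 0.01540 h⁻¹
CL = k × Vd = 0.01540 × 207 = 3.188 L/h
At steady state, Dose/τ = Css × CL.
Dose = Css × CL × τ = 3.48 × 3.188 × 9.25 = 102.6 mg

102.6 mg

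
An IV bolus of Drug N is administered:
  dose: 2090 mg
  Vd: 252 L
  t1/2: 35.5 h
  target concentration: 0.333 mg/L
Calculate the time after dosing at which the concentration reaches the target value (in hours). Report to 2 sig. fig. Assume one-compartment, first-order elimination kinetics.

C₀ = Dose / Vd = 2090 / 252 = 8.294 mg/L
k = ln2 / t½ = 0.693147 / 35.5 = 0.01953 h⁻¹
t = ln(C₀ / C) / k = ln(8.294 / 0.333) / 0.01953
  = ln(24.91) / 0.01953 = 3.215 / 0.01953 = 164.6 h

160 h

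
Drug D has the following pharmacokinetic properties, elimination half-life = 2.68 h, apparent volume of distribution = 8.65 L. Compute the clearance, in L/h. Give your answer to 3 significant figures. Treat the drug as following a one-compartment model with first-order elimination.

k = ln2 / t½ = 0.693147 / 2.68 = 0.2586 h⁻¹
CL = k × Vd = 0.2586 × 8.65 = 2.237 L/h

2.24 L/h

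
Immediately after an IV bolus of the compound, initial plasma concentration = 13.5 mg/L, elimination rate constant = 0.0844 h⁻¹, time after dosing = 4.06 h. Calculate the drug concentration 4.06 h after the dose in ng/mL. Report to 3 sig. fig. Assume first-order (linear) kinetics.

C = C₀ · e^(−k·t) = 13.50 × e^(−0.08440 × 4.06)
  = 13.50 × 0.7099 = 9.584 mg/L
Convert: 9.584 mg/L × 1000 = 9584 ng/mL

9580 ng/mL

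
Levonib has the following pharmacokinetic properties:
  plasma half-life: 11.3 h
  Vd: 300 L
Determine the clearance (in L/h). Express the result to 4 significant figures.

18.40 L/h

k = ln2 / t½ = 0.693147 / 11.3 = 0.06134 h⁻¹
CL = k × Vd = 0.06134 × 300 = 18.40 L/h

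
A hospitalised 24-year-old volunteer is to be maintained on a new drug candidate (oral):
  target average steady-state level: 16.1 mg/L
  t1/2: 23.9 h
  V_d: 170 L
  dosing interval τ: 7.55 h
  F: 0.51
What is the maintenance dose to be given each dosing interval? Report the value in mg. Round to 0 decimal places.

k = ln2 / t½ = 0.693147 / 23.9 = 0.02900 h⁻¹
CL = k × Vd = 0.02900 × 170 = 4.930 L/h
At steady state, F × (Dose/τ) = Css × CL.
Dose = Css × CL × τ / F = 16.1 × 4.930 × 7.55 / 0.51 = 1175 mg

1175 mg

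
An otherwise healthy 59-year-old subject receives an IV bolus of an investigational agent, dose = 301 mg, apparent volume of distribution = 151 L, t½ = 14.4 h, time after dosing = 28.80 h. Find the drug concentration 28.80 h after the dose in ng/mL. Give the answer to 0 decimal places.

C₀ = Dose / Vd = 301.0 / 151 = 1.993 mg/L
k = ln2 / t½ = 0.693147 / 14.4 = 0.04814 h⁻¹
t / t½ = 28.80 / 14.4 = 2 half-lives
C = C₀ × (1/2)^2 = 1.993 × 0.2500 = 0.4983 mg/L
Convert: 0.4983 mg/L × 1000 = 498.3 ng/mL

498 ng/mL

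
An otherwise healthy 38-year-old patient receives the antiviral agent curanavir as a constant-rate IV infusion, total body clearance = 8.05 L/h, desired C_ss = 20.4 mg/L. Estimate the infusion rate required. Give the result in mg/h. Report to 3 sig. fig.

164 mg/h

At steady state, infusion rate R₀ = Css × CL = 20.4 × 8.050 = 164.2 mg/h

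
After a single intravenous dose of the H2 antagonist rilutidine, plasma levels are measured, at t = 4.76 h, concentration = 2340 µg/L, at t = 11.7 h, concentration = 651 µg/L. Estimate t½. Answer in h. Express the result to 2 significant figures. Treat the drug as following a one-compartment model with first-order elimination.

3.8 h

k = ln(C₁/C₂) / (t₂ − t₁) = ln(2340/651) / (11.7 − 4.76)
  = 1.279 / 6.940 = 0.1843 h⁻¹
t½ = ln2 / k = 0.693147 / 0.1843 = 3.761 h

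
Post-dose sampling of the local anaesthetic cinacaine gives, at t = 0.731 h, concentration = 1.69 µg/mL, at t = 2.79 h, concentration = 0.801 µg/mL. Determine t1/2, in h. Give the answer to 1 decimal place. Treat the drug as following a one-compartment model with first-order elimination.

k = ln(C₁/C₂) / (t₂ − t₁) = ln(1.69/0.801) / (2.79 − 0.731)
  = 0.7466 / 2.059 = 0.3626 h⁻¹
t½ = ln2 / k = 0.693147 / 0.3626 = 1.912 h

1.9 h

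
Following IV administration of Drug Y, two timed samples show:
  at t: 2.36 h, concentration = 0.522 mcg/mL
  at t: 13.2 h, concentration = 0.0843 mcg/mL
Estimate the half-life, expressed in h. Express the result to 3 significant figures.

4.12 h

k = ln(C₁/C₂) / (t₂ − t₁) = ln(0.522/0.0843) / (13.2 − 2.36)
  = 1.823 / 10.84 = 0.1682 h⁻¹
t½ = ln2 / k = 0.693147 / 0.1682 = 4.121 h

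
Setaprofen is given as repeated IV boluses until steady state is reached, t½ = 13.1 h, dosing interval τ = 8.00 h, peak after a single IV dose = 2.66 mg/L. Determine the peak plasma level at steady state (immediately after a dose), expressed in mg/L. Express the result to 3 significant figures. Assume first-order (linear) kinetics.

k = ln2 / t½ = 0.693147 / 13.1 = 0.05291 h⁻¹
e^(−kτ) = e^(−0.05291 × 8.00) = 0.6549
Accumulation ratio R = 1 / (1 − e^(−kτ)) = 1 / (1 − 0.6549) = 2.898
Steady-state peak = C₀ × R = 2.66 × 2.898 = 7.709 mg/L

7.71 mg/L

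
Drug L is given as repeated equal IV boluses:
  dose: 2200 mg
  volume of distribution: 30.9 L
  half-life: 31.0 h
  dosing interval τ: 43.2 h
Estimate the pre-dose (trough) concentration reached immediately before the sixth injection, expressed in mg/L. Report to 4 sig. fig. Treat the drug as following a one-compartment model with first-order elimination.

C₀ per dose = Dose / Vd = 2200 / 30.9 = 71.20 mg/L
k = ln2 / t½ = 0.693147 / 31.0 = 0.02236 h⁻¹
Fraction remaining after one interval: r = e^(−kτ) = e^(−0.02236 × 43.2) = 0.3806
Before dose 6, 5 doses have been given (aged 1τ, 2τ, 3τ, 4τ, 5τ).
C_trough = C₀ × (r + r² + … + r^5) = C₀ × r(1−r^5)/(1−r)
        = 71.20 × 0.3806 × (1 − 0.007986) / (1 − 0.3806) = 43.40 mg/L

43.40 mg/L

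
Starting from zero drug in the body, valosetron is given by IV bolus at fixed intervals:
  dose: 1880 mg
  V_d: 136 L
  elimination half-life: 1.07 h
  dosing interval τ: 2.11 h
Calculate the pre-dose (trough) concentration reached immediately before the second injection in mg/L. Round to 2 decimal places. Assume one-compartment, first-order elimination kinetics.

C₀ per dose = Dose / Vd = 1880 / 136 = 13.82 mg/L
k = ln2 / t½ = 0.693147 / 1.07 = 0.6478 h⁻¹
Fraction remaining after one interval: r = e^(−kτ) = e^(−0.6478 × 2.11) = 0.2549
Before dose 2, 1 dose has been given (aged 1τ).
C_trough = C₀ × r = 13.82 × 0.2549 = 3.523 mg/L

3.52 mg/L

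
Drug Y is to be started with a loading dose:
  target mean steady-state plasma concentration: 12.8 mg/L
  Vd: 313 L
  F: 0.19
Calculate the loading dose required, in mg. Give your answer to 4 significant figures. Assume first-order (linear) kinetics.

21090 mg

LD = Css × Vd / F = 12.8 × 313 / 0.19 = 21090 mg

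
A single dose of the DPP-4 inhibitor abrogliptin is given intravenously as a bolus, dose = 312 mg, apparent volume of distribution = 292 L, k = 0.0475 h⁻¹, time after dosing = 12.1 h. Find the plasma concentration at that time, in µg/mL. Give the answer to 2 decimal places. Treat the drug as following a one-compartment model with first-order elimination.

0.60 µg/mL

C₀ = Dose / Vd = 312.0 / 292 = 1.068 mg/L
C = C₀ · e^(−k·t) = 1.068 × e^(−0.04750 × 12.1)
  = 1.068 × 0.5628 = 0.6011 mg/L
(0.6011 mg/L = 0.6011 µg/mL)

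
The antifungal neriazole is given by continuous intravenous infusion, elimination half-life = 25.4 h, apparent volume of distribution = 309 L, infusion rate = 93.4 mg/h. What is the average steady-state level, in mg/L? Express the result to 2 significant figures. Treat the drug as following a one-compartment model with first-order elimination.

11 mg/L

k = ln2 / t½ = 0.693147 / 25.4 = 0.02729 h⁻¹
CL = k × Vd = 0.02729 × 309 = 8.433 L/h
At steady state Css = R₀ / CL = 93.4 / 8.433 = 11.08 mg/L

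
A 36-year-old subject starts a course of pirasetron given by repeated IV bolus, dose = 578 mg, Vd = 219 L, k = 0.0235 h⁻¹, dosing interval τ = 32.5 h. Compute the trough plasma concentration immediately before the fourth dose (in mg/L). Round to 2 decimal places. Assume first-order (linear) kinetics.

2.07 mg/L

C₀ per dose = Dose / Vd = 578 / 219 = 2.639 mg/L
Fraction remaining after one interval: r = e^(−kτ) = e^(−0.02350 × 32.5) = 0.4659
Before dose 4, 3 doses have been given (aged 1τ, 2τ, 3τ).
C_trough = C₀ × (r + r² + … + r^3) = C₀ × r(1−r^3)/(1−r)
        = 2.639 × 0.4659 × (1 − 0.1011) / (1 − 0.4659) = 2.069 mg/L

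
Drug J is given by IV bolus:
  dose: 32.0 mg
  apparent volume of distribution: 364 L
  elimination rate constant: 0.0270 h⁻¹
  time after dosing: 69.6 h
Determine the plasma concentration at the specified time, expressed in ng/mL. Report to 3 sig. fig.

C₀ = Dose / Vd = 32.00 / 364 = 0.08791 mg/L
C = C₀ · e^(−k·t) = 0.08791 × e^(−0.02700 × 69.6)
  = 0.08791 × 0.1527 = 0.01342 mg/L
Convert: 0.01342 mg/L × 1000 = 13.42 ng/mL

13.4 ng/mL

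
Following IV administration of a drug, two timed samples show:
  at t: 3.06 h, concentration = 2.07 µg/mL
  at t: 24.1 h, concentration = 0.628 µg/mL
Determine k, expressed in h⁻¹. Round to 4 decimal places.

k = ln(C₁/C₂) / (t₂ − t₁) = ln(2.07/0.628) / (24.1 − 3.06)
  = 1.193 / 21.04 = 0.05670 h⁻¹

0.0567 h⁻¹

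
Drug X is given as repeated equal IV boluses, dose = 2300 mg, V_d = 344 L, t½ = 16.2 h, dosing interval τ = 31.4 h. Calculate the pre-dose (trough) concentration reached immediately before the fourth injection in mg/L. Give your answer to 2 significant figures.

2.3 mg/L

C₀ per dose = Dose / Vd = 2300 / 344 = 6.686 mg/L
k = ln2 / t½ = 0.693147 / 16.2 = 0.04279 h⁻¹
Fraction remaining after one interval: r = e^(−kτ) = e^(−0.04279 × 31.4) = 0.2609
Before dose 4, 3 doses have been given (aged 1τ, 2τ, 3τ).
C_trough = C₀ × (r + r² + … + r^3) = C₀ × r(1−r^3)/(1−r)
        = 6.686 × 0.2609 × (1 − 0.01776) / (1 − 0.2609) = 2.318 mg/L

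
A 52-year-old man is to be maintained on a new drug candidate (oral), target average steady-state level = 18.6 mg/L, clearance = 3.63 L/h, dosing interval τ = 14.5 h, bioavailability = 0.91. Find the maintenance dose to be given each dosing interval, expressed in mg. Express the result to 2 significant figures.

1100 mg

At steady state, F × (Dose/τ) = Css × CL.
Dose = Css × CL × τ / F = 18.6 × 3.630 × 14.5 / 0.91 = 1076 mg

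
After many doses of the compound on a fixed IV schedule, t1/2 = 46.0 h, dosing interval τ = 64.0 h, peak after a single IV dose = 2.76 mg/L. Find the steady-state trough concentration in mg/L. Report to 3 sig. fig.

k = ln2 / t½ = 0.693147 / 46.0 = 0.01507 h⁻¹
e^(−kτ) = e^(−0.01507 × 64.0) = 0.3812
Accumulation ratio R = 1 / (1 − e^(−kτ)) = 1 / (1 − 0.3812) = 1.616
Steady-state trough = C₀ × R × e^(−kτ) = 2.76 × 1.616 × 0.3812 = 1.700 mg/L

1.70 mg/L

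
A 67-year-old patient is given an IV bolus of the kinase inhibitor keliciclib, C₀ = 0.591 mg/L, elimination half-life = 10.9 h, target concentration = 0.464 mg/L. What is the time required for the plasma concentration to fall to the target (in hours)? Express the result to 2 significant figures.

3.8 h

k = ln2 / t½ = 0.693147 / 10.9 = 0.06359 h⁻¹
t = ln(C₀ / C) / k = ln(0.5910 / 0.464) / 0.06359
  = ln(1.274) / 0.06359 = 0.2422 / 0.06359 = 3.809 h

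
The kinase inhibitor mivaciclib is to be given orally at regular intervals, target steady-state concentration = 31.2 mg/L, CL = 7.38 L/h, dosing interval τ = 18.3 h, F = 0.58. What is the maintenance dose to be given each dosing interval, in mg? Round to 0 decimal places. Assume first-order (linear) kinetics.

At steady state, F × (Dose/τ) = Css × CL.
Dose = Css × CL × τ / F = 31.2 × 7.380 × 18.3 / 0.58 = 7265 mg

7265 mg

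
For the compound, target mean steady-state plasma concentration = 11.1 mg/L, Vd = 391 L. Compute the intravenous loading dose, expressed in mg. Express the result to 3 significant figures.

LD = Css × Vd = 11.1 × 391 = 4340 mg

4340 mg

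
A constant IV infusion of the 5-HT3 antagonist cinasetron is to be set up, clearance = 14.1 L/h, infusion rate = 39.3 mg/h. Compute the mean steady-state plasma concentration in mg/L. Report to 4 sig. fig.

At steady state Css = R₀ / CL = 39.3 / 14.10 = 2.787 mg/L

2.787 mg/L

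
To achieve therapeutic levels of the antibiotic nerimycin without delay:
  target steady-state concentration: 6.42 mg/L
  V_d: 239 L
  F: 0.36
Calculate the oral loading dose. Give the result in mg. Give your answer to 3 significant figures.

LD = Css × Vd / F = 6.42 × 239 / 0.36 = 4262 mg

4260 mg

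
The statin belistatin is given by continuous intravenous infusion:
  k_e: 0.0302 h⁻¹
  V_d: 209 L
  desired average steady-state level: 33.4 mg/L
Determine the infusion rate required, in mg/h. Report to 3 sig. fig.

CL = k × Vd = 0.03020 × 209 = 6.312 L/h
At steady state, infusion rate R₀ = Css × CL = 33.4 × 6.312 = 210.8 mg/h

211 mg/h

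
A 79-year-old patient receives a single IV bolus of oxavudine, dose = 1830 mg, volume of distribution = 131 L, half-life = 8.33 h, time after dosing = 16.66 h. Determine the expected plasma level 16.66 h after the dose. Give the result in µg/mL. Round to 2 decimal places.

3.49 µg/mL

C₀ = Dose / Vd = 1830 / 131 = 13.97 mg/L
k = ln2 / t½ = 0.693147 / 8.33 = 0.08321 h⁻¹
t / t½ = 16.66 / 8.33 = 2 half-lives
C = C₀ × (1/2)^2 = 13.97 × 0.2500 = 3.493 mg/L
(3.493 mg/L = 3.493 µg/mL)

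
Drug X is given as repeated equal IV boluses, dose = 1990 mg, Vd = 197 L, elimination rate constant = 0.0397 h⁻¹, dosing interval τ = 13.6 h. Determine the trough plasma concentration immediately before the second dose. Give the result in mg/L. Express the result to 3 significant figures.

C₀ per dose = Dose / Vd = 1990 / 197 = 10.10 mg/L
Fraction remaining after one interval: r = e^(−kτ) = e^(−0.03970 × 13.6) = 0.5828
Before dose 2, 1 dose has been given (aged 1τ).
C_trough = C₀ × r = 10.10 × 0.5828 = 5.886 mg/L

5.89 mg/L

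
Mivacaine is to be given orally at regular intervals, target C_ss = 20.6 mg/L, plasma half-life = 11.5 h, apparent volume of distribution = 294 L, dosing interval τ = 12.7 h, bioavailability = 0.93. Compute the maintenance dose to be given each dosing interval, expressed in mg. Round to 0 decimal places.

4985 mg

k = ln2 / t½ = 0.693147 / 11.5 = 0.06027 h⁻¹
CL = k × Vd = 0.06027 × 294 = 17.72 L/h
At steady state, F × (Dose/τ) = Css × CL.
Dose = Css × CL × τ / F = 20.6 × 17.72 × 12.7 / 0.93 = 4985 mg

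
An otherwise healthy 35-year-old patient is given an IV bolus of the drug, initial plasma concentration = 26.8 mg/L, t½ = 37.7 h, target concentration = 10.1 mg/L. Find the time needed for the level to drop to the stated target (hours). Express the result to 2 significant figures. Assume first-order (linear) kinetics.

k = ln2 / t½ = 0.693147 / 37.7 = 0.01839 h⁻¹
t = ln(C₀ / C) / k = ln(26.80 / 10.1) / 0.01839
  = ln(2.653) / 0.01839 = 0.9757 / 0.01839 = 53.06 h

53 h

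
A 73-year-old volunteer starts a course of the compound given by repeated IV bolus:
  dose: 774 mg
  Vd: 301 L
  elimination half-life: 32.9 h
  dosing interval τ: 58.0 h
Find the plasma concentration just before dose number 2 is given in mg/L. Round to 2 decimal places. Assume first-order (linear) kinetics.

0.76 mg/L

C₀ per dose = Dose / Vd = 774 / 301 = 2.571 mg/L
k = ln2 / t½ = 0.693147 / 32.9 = 0.02107 h⁻¹
Fraction remaining after one interval: r = e^(−kτ) = e^(−0.02107 × 58.0) = 0.2946
Before dose 2, 1 dose has been given (aged 1τ).
C_trough = C₀ × r = 2.571 × 0.2946 = 0.7574 mg/L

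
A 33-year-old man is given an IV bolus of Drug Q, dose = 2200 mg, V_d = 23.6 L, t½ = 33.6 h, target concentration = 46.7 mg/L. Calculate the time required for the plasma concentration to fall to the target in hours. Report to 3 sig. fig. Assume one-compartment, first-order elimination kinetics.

C₀ = Dose / Vd = 2200 / 23.6 = 93.22 mg/L
k = ln2 / t½ = 0.693147 / 33.6 = 0.02063 h⁻¹
t = ln(C₀ / C) / k = ln(93.22 / 46.7) / 0.02063
  = ln(1.996) / 0.02063 = 0.6911 / 0.02063 = 33.50 h

33.5 h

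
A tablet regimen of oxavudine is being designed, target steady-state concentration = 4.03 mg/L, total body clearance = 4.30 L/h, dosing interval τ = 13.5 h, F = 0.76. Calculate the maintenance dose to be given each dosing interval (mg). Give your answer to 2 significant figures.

310 mg

At steady state, F × (Dose/τ) = Css × CL.
Dose = Css × CL × τ / F = 4.03 × 4.300 × 13.5 / 0.76 = 307.8 mg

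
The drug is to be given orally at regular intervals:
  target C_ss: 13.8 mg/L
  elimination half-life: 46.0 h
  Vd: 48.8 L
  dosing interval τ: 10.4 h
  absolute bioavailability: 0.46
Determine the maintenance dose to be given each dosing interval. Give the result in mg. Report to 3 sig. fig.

229 mg

k = ln2 / t½ = 0.693147 / 46.0 = 0.01507 h⁻¹
CL = k × Vd = 0.01507 × 48.8 = 0.7354 L/h
At steady state, F × (Dose/τ) = Css × CL.
Dose = Css × CL × τ / F = 13.8 × 0.7354 × 10.4 / 0.46 = 229.4 mg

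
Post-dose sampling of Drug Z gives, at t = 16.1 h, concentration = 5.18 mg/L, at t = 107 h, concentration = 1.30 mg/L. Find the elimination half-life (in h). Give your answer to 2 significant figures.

k = ln(C₁/C₂) / (t₂ − t₁) = ln(5.18/1.30) / (107 − 16.1)
  = 1.382 / 90.90 = 0.01520 h⁻¹
t½ = ln2 / k = 0.693147 / 0.01520 = 45.60 h

46 h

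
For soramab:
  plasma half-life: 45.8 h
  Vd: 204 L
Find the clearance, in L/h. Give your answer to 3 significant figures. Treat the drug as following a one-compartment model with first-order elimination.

k = ln2 / t½ = 0.693147 / 45.8 = 0.01513 h⁻¹
CL = k × Vd = 0.01513 × 204 = 3.087 L/h

3.09 L/h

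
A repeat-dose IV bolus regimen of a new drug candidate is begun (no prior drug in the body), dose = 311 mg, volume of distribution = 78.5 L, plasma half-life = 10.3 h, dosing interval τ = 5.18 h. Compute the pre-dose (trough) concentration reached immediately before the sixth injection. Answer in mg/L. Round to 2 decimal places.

7.84 mg/L

C₀ per dose = Dose / Vd = 311 / 78.5 = 3.962 mg/L
k = ln2 / t½ = 0.693147 / 10.3 = 0.06730 h⁻¹
Fraction remaining after one interval: r = e^(−kτ) = e^(−0.06730 × 5.18) = 0.7057
Before dose 6, 5 doses have been given (aged 1τ, 2τ, 3τ, 4τ, 5τ).
C_trough = C₀ × (r + r² + … + r^5) = C₀ × r(1−r^5)/(1−r)
        = 3.962 × 0.7057 × (1 − 0.1750) / (1 − 0.7057) = 7.838 mg/L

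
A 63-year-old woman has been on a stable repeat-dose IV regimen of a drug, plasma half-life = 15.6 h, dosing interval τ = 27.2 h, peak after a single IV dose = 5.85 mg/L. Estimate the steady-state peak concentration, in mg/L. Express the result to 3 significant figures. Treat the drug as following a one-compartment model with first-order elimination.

8.34 mg/L

k = ln2 / t½ = 0.693147 / 15.6 = 0.04443 h⁻¹
e^(−kτ) = e^(−0.04443 × 27.2) = 0.2986
Accumulation ratio R = 1 / (1 − e^(−kτ)) = 1 / (1 − 0.2986) = 1.426
Steady-state peak = C₀ × R = 5.85 × 1.426 = 8.342 mg/L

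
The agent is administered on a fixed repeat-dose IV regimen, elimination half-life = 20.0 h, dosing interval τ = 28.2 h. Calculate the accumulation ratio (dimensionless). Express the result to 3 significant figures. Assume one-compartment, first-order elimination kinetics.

1.60

k = ln2 / t½ = 0.693147 / 20.0 = 0.03466 h⁻¹
e^(−kτ) = e^(−0.03466 × 28.2) = 0.3763
Accumulation ratio R = 1 / (1 − e^(−kτ)) = 1 / (1 − 0.3763) = 1.603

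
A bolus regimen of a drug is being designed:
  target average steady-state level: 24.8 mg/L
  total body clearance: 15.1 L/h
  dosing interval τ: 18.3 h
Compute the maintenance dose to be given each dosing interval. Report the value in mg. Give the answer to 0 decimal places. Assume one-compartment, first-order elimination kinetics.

6853 mg

At steady state, Dose/τ = Css × CL.
Dose = Css × CL × τ = 24.8 × 15.10 × 18.3 = 6853 mg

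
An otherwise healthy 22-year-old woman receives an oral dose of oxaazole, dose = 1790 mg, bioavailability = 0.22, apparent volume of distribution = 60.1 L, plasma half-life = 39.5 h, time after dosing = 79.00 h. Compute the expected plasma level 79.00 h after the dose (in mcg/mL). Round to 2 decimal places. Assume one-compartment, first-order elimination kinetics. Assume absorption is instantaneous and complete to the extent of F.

Amount reaching circulation = F × Dose = 0.22 × 1790 = 393.8 mg
C₀ = F·Dose / Vd = 393.8 / 60.1 = 6.552 mg/L
k = ln2 / t½ = 0.693147 / 39.5 = 0.01755 h⁻¹
t / t½ = 79.00 / 39.5 = 2 half-lives
C = C₀ × (1/2)^2 = 6.552 × 0.2500 = 1.638 mg/L
(1.638 mg/L = 1.638 mcg/mL)

1.64 mcg/mL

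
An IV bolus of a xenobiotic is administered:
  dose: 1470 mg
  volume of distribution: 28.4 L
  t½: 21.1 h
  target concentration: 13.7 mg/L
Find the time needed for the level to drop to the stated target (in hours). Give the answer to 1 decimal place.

40.5 h

C₀ = Dose / Vd = 1470 / 28.4 = 51.76 mg/L
k = ln2 / t½ = 0.693147 / 21.1 = 0.03285 h⁻¹
t = ln(C₀ / C) / k = ln(51.76 / 13.7) / 0.03285
  = ln(3.778) / 0.03285 = 1.329 / 0.03285 = 40.46 h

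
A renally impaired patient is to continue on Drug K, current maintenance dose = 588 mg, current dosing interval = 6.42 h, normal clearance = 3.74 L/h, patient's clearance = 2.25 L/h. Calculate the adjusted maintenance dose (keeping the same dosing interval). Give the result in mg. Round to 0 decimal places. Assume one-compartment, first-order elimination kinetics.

To keep the same average steady-state level, dosing rate must scale with clearance.
CL ratio = 2.25 / 3.74 = 0.6016
New dose (same interval) = 588 × 0.6016 = 353.7 mg

354 mg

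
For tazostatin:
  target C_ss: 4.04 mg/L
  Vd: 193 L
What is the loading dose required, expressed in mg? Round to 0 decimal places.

LD = Css × Vd = 4.04 × 193 = 779.7 mg

780 mg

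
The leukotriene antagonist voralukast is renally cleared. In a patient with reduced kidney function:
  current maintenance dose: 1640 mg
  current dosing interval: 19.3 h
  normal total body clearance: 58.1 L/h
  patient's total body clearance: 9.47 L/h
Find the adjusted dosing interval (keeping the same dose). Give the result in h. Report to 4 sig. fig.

118.4 h

To keep the same average steady-state level, dosing rate must scale with clearance.
CL ratio = 9.47 / 58.1 = 0.1630
New interval (same dose) = 19.3 / 0.1630 = 118.4 h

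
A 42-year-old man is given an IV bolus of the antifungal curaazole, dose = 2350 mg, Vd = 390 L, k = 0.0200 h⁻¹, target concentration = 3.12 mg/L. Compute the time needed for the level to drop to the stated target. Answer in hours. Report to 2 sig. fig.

33 h

C₀ = Dose / Vd = 2350 / 390 = 6.026 mg/L
t = ln(C₀ / C) / k = ln(6.026 / 3.12) / 0.02000
  = ln(1.931) / 0.02000 = 0.6580 / 0.02000 = 32.90 h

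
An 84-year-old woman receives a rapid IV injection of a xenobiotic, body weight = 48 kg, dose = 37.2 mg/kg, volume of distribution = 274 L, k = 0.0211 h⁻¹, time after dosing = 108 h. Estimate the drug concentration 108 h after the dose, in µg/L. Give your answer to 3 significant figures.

667 µg/L

Total dose = 37.2 × 48 = 1786 mg
C₀ = Dose / Vd = 1786 / 274 = 6.518 mg/L
C = C₀ · e^(−k·t) = 6.518 × e^(−0.02110 × 108)
  = 6.518 × 0.1024 = 0.6674 mg/L
Convert: 0.6674 mg/L × 1000 = 667.4 µg/L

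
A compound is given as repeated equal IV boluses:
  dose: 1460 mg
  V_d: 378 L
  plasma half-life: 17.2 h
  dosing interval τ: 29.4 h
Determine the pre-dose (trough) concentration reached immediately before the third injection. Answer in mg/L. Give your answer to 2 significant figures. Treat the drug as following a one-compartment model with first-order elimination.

1.5 mg/L

C₀ per dose = Dose / Vd = 1460 / 378 = 3.862 mg/L
k = ln2 / t½ = 0.693147 / 17.2 = 0.04030 h⁻¹
Fraction remaining after one interval: r = e^(−kτ) = e^(−0.04030 × 29.4) = 0.3058
Before dose 3, 2 doses have been given (aged 1τ, 2τ).
C_trough = C₀ × (r + r²) = 3.862 × (0.3058 + 0.09351) = 1.542 mg/L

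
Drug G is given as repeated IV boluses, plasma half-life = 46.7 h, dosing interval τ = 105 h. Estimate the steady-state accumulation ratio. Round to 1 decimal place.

1.3

k = ln2 / t½ = 0.693147 / 46.7 = 0.01484 h⁻¹
e^(−kτ) = e^(−0.01484 × 105) = 0.2105
Accumulation ratio R = 1 / (1 − e^(−kτ)) = 1 / (1 − 0.2105) = 1.267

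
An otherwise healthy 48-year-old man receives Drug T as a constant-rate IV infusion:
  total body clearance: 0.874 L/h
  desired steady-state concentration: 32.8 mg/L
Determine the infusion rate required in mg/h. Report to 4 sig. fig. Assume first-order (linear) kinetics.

28.67 mg/h

At steady state, infusion rate R₀ = Css × CL = 32.8 × 0.8740 = 28.67 mg/h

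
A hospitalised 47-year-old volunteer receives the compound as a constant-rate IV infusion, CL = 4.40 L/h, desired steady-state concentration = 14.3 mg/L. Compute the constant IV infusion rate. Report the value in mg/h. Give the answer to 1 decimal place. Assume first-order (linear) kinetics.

At steady state, infusion rate R₀ = Css × CL = 14.3 × 4.400 = 62.92 mg/h

62.9 mg/h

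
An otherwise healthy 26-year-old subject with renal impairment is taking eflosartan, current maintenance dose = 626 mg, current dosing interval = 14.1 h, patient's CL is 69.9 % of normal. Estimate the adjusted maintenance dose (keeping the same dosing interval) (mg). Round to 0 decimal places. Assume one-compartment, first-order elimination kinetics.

To keep the same average steady-state level, dosing rate must scale with clearance.
CL ratio = 69.9 / 100 = 0.6990
New dose (same interval) = 626 × 0.6990 = 437.6 mg

438 mg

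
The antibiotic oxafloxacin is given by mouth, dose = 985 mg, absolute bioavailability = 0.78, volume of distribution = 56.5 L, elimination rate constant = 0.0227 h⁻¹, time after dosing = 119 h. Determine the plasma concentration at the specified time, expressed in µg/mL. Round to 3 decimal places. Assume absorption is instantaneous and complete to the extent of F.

Amount reaching circulation = F × Dose = 0.78 × 985.0 = 768.3 mg
C₀ = F·Dose / Vd = 768.3 / 56.5 = 13.60 mg/L
C = C₀ · e^(−k·t) = 13.60 × e^(−0.02270 × 119)
  = 13.60 × 0.06712 = 0.9128 mg/L
(0.9128 mg/L = 0.9128 µg/mL)

0.913 µg/mL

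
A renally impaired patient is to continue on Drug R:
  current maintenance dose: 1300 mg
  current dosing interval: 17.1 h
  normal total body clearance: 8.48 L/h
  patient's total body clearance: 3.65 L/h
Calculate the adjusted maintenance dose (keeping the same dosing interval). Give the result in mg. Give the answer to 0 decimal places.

560 mg

To keep the same average steady-state level, dosing rate must scale with clearance.
CL ratio = 3.65 / 8.48 = 0.4304
New dose (same interval) = 1300 × 0.4304 = 559.5 mg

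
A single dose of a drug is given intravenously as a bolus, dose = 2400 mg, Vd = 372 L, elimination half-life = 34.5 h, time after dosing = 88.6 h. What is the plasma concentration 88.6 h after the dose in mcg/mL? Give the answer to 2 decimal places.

C₀ = Dose / Vd = 2400 / 372 = 6.452 mg/L
k = ln2 / t½ = 0.693147 / 34.5 = 0.02009 h⁻¹
C = C₀ · e^(−k·t) = 6.452 × e^(−0.02009 × 88.6)
  = 6.452 × 0.1686 = 1.088 mg/L
(1.088 mg/L = 1.088 mcg/mL)

1.09 mcg/mL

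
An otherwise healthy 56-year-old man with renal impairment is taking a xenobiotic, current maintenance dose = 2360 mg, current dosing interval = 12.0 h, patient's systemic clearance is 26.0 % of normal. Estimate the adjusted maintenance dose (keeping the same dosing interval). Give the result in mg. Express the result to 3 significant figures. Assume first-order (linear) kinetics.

To keep the same average steady-state level, dosing rate must scale with clearance.
CL ratio = 26.0 / 100 = 0.2600
New dose (same interval) = 2360 × 0.2600 = 613.6 mg

614 mg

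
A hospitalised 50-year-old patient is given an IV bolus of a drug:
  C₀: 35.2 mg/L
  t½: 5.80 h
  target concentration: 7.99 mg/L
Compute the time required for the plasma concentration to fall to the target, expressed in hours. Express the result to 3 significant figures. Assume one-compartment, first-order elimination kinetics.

k = ln2 / t½ = 0.693147 / 5.80 = 0.1195 h⁻¹
t = ln(C₀ / C) / k = ln(35.20 / 7.99) / 0.1195
  = ln(4.406) / 0.1195 = 1.483 / 0.1195 = 12.41 h

12.4 h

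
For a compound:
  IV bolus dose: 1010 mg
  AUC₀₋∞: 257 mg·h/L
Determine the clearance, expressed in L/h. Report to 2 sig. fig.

3.9 L/h

CL = Dose / AUC = 1010 / 257 = 3.930 L/h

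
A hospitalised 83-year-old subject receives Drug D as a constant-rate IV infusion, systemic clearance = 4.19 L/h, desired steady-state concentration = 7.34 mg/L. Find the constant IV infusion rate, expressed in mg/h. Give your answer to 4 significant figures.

At steady state, infusion rate R₀ = Css × CL = 7.34 × 4.190 = 30.75 mg/h

30.75 mg/h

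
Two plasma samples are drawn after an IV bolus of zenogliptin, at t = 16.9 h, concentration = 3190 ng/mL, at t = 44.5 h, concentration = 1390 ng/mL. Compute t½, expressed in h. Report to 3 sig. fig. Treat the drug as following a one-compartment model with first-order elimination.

23.0 h

k = ln(C₁/C₂) / (t₂ − t₁) = ln(3190/1390) / (44.5 − 16.9)
  = 0.8307 / 27.60 = 0.03010 h⁻¹
t½ = ln2 / k = 0.693147 / 0.03010 = 23.03 h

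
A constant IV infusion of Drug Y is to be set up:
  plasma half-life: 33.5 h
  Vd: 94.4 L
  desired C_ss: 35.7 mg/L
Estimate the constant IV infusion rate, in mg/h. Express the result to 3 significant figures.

69.7 mg/h

k = ln2 / t½ = 0.693147 / 33.5 = 0.02069 h⁻¹
CL = k × Vd = 0.02069 × 94.4 = 1.953 L/h
At steady state, infusion rate R₀ = Css × CL = 35.7 × 1.953 = 69.72 mg/h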